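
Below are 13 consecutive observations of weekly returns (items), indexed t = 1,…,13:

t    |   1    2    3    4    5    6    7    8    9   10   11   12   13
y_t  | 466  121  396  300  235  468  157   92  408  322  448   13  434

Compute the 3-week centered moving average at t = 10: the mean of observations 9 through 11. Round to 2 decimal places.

392.67

Sum of periods 9–11: 408 + 322 + 448 = 1178
Divide by 3: 1178 / 3 = 392.67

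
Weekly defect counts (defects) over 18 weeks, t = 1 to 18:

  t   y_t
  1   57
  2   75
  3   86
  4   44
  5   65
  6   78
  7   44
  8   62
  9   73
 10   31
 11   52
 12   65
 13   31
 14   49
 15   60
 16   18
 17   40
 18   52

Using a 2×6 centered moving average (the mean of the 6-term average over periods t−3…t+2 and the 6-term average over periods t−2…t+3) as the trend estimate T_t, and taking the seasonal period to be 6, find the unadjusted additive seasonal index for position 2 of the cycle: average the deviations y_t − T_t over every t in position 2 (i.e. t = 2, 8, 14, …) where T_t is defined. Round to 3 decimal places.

Season position 2 occurs at t = 8, 14 (where T_t is defined).
t=8: T_8 = 57.75000; y_8 − T_8 = 62 − 57.75000 = 4.25000
t=14: T_14 = 44.83333; y_14 − T_14 = 49 − 44.83333 = 4.16667
Mean deviation: (4.25000 + 4.16667) / 2 = 4.208

4.208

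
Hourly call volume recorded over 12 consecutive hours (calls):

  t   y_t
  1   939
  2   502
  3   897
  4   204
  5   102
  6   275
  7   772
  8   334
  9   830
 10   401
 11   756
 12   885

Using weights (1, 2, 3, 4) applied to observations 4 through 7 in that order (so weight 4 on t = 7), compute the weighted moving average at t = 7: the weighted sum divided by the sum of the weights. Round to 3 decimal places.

432.100

Weighted sum: 1·204 + 2·102 + 3·275 + 4·772 = 204 + 204 + 825 + 3088 = 4321
Weight total: 1 + 2 + 3 + 4 = 10
WMA = 4321 / 10 = 432.100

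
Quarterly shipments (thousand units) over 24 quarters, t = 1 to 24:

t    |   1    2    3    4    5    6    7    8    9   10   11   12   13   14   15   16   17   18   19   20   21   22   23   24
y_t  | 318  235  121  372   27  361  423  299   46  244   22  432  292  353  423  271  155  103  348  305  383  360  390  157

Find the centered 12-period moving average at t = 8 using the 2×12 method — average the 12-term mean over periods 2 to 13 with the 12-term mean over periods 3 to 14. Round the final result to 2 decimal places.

244.42

Sum over 2–13: 235 + 121 + 372 + 27 + 361 + 423 + 299 + 46 + 244 + 22 + 432 + 292 = 2874
Sum over 3–14: 121 + 372 + 27 + 361 + 423 + 299 + 46 + 244 + 22 + 432 + 292 + 353 = 2992
CMA at t=8 = (2874 + 2992) / (2·12) = 5866 / 24 = 244.42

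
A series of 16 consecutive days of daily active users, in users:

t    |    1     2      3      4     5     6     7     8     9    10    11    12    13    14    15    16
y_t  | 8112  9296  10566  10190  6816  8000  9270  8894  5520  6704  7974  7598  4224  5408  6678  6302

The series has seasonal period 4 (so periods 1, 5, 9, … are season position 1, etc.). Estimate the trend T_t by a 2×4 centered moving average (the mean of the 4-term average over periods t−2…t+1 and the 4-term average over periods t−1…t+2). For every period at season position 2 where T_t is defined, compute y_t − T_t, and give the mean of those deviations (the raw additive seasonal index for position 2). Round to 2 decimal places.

-407.00

Season position 2 occurs at t = 6, 10, 14 (where T_t is defined).
t=6: T_6 = 8407.0000; y_6 − T_6 = 8000 − 8407.0000 = -407.0000
t=10: T_10 = 7111.0000; y_10 − T_10 = 6704 − 7111.0000 = -407.0000
t=14: T_14 = 5815.0000; y_14 − T_14 = 5408 − 5815.0000 = -407.0000
Mean deviation: (-407.0000 + -407.0000 + -407.0000) / 3 = -407.00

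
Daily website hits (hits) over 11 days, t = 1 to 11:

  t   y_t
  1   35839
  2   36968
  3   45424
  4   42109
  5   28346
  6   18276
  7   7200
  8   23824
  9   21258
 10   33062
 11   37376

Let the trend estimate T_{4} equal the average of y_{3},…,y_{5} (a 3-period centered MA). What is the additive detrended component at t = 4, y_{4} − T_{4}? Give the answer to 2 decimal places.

3482.67

Trend T_4 = (45424 + 42109 + 28346) / 3 = 115879/3 = 38626.3333
Detrended value: 42109 − 38626.3333 = 3482.67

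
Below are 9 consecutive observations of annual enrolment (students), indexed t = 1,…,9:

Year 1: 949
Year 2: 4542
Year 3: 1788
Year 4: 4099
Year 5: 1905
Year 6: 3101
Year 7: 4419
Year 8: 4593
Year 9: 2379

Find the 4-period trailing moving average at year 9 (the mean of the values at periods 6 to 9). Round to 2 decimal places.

3623.00

Sum of periods 6–9: 3101 + 4419 + 4593 + 2379 = 14492
Divide by 4: 14492 / 4 = 3623.00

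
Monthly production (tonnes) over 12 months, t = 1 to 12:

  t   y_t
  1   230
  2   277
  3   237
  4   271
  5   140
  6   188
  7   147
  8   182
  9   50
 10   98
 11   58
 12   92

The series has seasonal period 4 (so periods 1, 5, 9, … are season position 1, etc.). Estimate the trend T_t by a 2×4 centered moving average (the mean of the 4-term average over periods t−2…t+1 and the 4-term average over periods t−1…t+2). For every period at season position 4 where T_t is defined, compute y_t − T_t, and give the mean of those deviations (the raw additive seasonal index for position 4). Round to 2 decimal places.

Season position 4 occurs at t = 4, 8 (where T_t is defined).
t=4: T_4 = 220.1250; y_4 − T_4 = 271 − 220.1250 = 50.8750
t=8: T_8 = 130.5000; y_8 − T_8 = 182 − 130.5000 = 51.5000
Mean deviation: (50.8750 + 51.5000) / 2 = 51.19

51.19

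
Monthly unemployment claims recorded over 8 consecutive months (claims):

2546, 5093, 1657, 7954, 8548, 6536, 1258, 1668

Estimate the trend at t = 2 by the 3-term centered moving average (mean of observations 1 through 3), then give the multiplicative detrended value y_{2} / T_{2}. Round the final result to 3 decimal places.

1.644

Trend T_2 = (2546 + 5093 + 1657) / 3 = 9296/3 = 3098.66667
Ratio to trend: 5093 / 3098.66667 = 1.644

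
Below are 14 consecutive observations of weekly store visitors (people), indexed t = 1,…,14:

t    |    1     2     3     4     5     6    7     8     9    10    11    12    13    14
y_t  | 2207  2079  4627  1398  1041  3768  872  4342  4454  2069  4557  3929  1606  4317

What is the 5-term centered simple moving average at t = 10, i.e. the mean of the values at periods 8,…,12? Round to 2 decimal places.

Sum of periods 8–12: 4342 + 4454 + 2069 + 4557 + 3929 = 19351
Divide by 5: 19351 / 5 = 3870.20

3870.20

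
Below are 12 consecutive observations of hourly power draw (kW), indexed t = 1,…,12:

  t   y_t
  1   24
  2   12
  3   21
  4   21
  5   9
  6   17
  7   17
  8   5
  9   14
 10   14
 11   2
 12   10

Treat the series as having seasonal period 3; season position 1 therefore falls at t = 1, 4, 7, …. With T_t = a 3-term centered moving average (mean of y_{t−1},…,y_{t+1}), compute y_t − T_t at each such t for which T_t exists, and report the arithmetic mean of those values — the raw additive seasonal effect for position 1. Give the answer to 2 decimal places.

Season position 1 occurs at t = 4, 7, 10 (where T_t is defined).
t=4: T_4 = 17.0000; y_4 − T_4 = 21 − 17.0000 = 4.0000
t=7: T_7 = 13.0000; y_7 − T_7 = 17 − 13.0000 = 4.0000
t=10: T_10 = 10.0000; y_10 − T_10 = 14 − 10.0000 = 4.0000
Mean deviation: (4.0000 + 4.0000 + 4.0000) / 3 = 4.00

4.00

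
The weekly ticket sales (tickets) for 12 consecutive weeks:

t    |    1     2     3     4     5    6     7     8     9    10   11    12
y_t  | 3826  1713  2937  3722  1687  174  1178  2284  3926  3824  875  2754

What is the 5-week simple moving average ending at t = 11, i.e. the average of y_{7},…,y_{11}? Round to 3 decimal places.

Sum of periods 7–11: 1178 + 2284 + 3926 + 3824 + 875 = 12087
Divide by 5: 12087 / 5 = 2417.400

2417.400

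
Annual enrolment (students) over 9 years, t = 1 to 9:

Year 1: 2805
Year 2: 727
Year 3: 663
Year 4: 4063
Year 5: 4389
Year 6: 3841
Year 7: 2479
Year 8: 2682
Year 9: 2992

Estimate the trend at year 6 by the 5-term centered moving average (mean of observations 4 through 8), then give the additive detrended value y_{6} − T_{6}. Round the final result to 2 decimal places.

Trend T_6 = (4063 + 4389 + 3841 + 2479 + 2682) / 5 = 17454/5 = 3490.8000
Detrended value: 3841 − 3490.8000 = 350.20

350.20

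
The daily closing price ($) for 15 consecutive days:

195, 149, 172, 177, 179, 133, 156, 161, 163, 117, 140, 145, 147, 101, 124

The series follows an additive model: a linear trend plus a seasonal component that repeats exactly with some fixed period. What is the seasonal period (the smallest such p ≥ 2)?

First differences y_{t+1} − y_t: -46, 23, 5, 2, -46, 23, 5, 2, -46, 23, …
The difference pattern repeats every 4 terms and not for any smaller step, so p = 4.

4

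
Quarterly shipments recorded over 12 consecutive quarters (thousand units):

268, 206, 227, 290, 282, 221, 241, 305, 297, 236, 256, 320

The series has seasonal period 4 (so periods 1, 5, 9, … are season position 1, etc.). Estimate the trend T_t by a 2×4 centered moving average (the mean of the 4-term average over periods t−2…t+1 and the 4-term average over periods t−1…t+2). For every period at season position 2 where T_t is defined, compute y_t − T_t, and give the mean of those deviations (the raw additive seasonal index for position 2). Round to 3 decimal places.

Season position 2 occurs at t = 6, 10 (where T_t is defined).
t=6: T_6 = 260.37500; y_6 − T_6 = 221 − 260.37500 = -39.37500
t=10: T_10 = 275.37500; y_10 − T_10 = 236 − 275.37500 = -39.37500
Mean deviation: (-39.37500 + -39.37500) / 2 = -39.375

-39.375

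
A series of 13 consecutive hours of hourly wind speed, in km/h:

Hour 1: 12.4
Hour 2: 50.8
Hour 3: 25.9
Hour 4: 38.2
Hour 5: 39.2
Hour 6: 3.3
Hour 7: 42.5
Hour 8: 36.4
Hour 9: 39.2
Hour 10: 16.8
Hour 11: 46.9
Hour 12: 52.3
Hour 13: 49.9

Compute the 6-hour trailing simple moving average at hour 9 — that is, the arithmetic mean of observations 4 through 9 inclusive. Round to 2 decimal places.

Sum of periods 4–9: 38.2 + 39.2 + 3.3 + 42.5 + 36.4 + 39.2 = 198.8
Divide by 6: 198.8 / 6 = 33.13

33.13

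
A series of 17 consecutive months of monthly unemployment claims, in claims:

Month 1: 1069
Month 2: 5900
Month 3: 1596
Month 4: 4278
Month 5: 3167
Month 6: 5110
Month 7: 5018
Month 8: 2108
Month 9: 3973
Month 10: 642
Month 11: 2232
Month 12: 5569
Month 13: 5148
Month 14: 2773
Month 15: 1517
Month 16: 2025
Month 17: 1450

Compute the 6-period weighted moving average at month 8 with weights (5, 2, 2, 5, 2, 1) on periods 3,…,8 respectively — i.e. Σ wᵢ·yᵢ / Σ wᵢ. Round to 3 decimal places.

Weighted sum: 5·1596 + 2·4278 + 2·3167 + 5·5110 + 2·5018 + 1·2108 = 7980 + 8556 + 6334 + 25550 + 10036 + 2108 = 60564
Weight total: 5 + 2 + 2 + 5 + 2 + 1 = 17
WMA = 60564 / 17 = 3562.588

3562.588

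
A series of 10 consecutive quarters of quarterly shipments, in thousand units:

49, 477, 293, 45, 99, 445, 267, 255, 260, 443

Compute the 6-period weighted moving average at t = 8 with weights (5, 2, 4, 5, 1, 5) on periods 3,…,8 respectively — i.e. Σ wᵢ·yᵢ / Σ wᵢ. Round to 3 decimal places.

Weighted sum: 5·293 + 2·45 + 4·99 + 5·445 + 1·267 + 5·255 = 1465 + 90 + 396 + 2225 + 267 + 1275 = 5718
Weight total: 5 + 2 + 4 + 5 + 1 + 5 = 22
WMA = 5718 / 22 = 259.909

259.909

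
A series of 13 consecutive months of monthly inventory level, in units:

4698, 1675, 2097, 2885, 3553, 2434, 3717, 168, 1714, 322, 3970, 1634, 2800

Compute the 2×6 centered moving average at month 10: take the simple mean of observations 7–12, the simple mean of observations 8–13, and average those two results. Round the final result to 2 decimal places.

Sum over 7–12: 3717 + 168 + 1714 + 322 + 3970 + 1634 = 11525
Sum over 8–13: 168 + 1714 + 322 + 3970 + 1634 + 2800 = 10608
CMA at t=10 = (11525 + 10608) / (2·6) = 22133 / 12 = 1844.42

1844.42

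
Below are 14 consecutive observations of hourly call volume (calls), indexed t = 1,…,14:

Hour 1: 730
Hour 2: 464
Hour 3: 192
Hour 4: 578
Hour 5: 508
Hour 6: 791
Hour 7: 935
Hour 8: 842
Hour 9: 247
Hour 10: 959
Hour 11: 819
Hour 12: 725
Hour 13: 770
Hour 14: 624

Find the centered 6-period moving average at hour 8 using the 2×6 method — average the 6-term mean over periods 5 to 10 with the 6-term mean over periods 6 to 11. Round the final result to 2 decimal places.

739.58

Sum over 5–10: 508 + 791 + 935 + 842 + 247 + 959 = 4282
Sum over 6–11: 791 + 935 + 842 + 247 + 959 + 819 = 4593
CMA at t=8 = (4282 + 4593) / (2·6) = 8875 / 12 = 739.58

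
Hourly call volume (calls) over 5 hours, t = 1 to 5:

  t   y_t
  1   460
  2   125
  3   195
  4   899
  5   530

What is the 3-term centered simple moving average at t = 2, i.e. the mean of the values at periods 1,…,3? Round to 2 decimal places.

Sum of periods 1–3: 460 + 125 + 195 = 780
Divide by 3: 780 / 3 = 260.00

260.00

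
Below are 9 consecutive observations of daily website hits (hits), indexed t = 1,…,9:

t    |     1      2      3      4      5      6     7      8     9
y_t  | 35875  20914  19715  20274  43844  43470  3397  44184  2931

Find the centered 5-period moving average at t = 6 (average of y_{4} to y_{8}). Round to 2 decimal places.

31033.80

Sum of periods 4–8: 20274 + 43844 + 43470 + 3397 + 44184 = 155169
Divide by 5: 155169 / 5 = 31033.80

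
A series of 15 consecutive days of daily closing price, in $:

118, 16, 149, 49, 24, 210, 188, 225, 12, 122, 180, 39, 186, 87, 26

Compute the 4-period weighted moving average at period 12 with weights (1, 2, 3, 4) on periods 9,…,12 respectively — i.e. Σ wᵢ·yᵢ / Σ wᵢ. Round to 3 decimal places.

Weighted sum: 1·12 + 2·122 + 3·180 + 4·39 = 12 + 244 + 540 + 156 = 952
Weight total: 1 + 2 + 3 + 4 = 10
WMA = 952 / 10 = 95.200

95.200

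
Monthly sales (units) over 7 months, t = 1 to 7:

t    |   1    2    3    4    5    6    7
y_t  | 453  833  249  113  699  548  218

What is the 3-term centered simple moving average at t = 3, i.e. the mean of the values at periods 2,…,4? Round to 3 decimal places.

Sum of periods 2–4: 833 + 249 + 113 = 1195
Divide by 3: 1195 / 3 = 398.333

398.333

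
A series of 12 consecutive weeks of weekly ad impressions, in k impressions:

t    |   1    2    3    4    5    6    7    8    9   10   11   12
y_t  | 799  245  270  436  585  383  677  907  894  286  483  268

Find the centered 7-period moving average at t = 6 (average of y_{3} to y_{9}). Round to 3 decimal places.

593.143

Sum of periods 3–9: 270 + 436 + 585 + 383 + 677 + 907 + 894 = 4152
Divide by 7: 4152 / 7 = 593.143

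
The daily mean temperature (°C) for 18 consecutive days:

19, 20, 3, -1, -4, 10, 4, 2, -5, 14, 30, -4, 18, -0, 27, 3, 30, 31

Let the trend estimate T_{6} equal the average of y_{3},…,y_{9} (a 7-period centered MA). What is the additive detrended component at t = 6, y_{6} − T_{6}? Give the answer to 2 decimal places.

Trend T_6 = (3 + (-1) + (-4) + 10 + 4 + 2 + (-5)) / 7 = 9/7 = 1.2857
Detrended value: 10 − 1.2857 = 8.71

8.71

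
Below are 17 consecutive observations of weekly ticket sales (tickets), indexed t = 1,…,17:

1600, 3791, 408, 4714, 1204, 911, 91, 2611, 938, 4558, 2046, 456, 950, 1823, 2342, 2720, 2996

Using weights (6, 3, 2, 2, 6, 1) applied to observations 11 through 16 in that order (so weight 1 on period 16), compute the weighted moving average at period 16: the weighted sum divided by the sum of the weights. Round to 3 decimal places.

1798.100

Weighted sum: 6·2046 + 3·456 + 2·950 + 2·1823 + 6·2342 + 1·2720 = 12276 + 1368 + 1900 + 3646 + 14052 + 2720 = 35962
Weight total: 6 + 3 + 2 + 2 + 6 + 1 = 20
WMA = 35962 / 20 = 1798.100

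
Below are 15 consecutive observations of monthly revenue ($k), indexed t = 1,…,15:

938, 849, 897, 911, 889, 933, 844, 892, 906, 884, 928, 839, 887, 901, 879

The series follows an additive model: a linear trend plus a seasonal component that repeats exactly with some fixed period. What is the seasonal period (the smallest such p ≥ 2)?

5

First differences y_{t+1} − y_t: -89, 48, 14, -22, 44, -89, 48, 14, -22, 44, -89, 48, …
The difference pattern repeats every 5 terms and not for any smaller step, so p = 5.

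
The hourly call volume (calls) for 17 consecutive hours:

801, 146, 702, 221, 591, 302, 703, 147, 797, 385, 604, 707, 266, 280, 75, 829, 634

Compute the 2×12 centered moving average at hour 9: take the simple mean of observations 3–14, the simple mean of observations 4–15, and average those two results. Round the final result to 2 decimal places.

Sum over 3–14: 702 + 221 + 591 + 302 + 703 + 147 + 797 + 385 + 604 + 707 + 266 + 280 = 5705
Sum over 4–15: 221 + 591 + 302 + 703 + 147 + 797 + 385 + 604 + 707 + 266 + 280 + 75 = 5078
CMA at t=9 = (5705 + 5078) / (2·12) = 10783 / 24 = 449.29

449.29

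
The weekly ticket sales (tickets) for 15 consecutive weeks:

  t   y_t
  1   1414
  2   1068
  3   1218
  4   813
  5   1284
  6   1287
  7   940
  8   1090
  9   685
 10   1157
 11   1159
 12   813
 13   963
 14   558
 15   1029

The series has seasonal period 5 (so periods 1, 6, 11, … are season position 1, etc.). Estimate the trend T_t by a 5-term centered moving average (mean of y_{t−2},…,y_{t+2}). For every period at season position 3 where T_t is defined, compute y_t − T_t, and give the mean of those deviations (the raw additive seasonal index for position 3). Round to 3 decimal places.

58.467

Season position 3 occurs at t = 3, 8, 13 (where T_t is defined).
t=3: T_3 = 1159.40000; y_3 − T_3 = 1218 − 1159.40000 = 58.60000
t=8: T_8 = 1031.80000; y_8 − T_8 = 1090 − 1031.80000 = 58.20000
t=13: T_13 = 904.40000; y_13 − T_13 = 963 − 904.40000 = 58.60000
Mean deviation: (58.60000 + 58.20000 + 58.60000) / 3 = 58.467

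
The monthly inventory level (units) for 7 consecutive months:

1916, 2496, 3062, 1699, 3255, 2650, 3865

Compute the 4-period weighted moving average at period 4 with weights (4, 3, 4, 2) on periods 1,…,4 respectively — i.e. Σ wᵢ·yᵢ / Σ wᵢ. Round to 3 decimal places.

Weighted sum: 4·1916 + 3·2496 + 4·3062 + 2·1699 = 7664 + 7488 + 12248 + 3398 = 30798
Weight total: 4 + 3 + 4 + 2 = 13
WMA = 30798 / 13 = 2369.077

2369.077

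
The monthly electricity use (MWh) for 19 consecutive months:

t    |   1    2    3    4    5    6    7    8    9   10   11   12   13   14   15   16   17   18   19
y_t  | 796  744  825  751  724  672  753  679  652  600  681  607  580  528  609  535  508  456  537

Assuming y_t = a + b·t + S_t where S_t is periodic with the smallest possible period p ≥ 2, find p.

4

First differences y_{t+1} − y_t: -52, 81, -74, -27, -52, 81, -74, -27, -52, 81, …
The difference pattern repeats every 4 terms and not for any smaller step, so p = 4.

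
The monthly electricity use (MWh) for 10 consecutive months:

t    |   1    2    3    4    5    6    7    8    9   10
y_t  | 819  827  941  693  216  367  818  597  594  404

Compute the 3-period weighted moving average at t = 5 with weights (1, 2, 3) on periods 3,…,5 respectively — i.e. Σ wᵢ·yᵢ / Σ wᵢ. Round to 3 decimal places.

495.833

Weighted sum: 1·941 + 2·693 + 3·216 = 941 + 1386 + 648 = 2975
Weight total: 1 + 2 + 3 = 6
WMA = 2975 / 6 = 495.833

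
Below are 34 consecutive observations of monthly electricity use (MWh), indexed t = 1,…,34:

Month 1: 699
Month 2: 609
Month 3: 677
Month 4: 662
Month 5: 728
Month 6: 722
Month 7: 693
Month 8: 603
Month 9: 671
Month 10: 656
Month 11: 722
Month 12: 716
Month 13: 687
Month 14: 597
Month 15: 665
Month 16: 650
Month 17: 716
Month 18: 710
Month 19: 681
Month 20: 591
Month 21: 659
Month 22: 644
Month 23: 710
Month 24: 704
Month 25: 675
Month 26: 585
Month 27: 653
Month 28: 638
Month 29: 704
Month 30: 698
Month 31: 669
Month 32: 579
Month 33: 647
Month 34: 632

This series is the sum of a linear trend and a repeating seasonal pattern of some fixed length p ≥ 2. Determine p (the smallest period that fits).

6

First differences y_{t+1} − y_t: -90, 68, -15, 66, -6, -29, -90, 68, -15, 66, -6, -29, -90, 68, …
The difference pattern repeats every 6 terms and not for any smaller step, so p = 6.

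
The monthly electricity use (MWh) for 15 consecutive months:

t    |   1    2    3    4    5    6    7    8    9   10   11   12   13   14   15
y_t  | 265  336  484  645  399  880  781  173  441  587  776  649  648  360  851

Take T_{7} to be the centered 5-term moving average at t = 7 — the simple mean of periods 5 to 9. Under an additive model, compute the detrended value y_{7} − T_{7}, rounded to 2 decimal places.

246.20

Trend T_7 = (399 + 880 + 781 + 173 + 441) / 5 = 2674/5 = 534.8000
Detrended value: 781 − 534.8000 = 246.20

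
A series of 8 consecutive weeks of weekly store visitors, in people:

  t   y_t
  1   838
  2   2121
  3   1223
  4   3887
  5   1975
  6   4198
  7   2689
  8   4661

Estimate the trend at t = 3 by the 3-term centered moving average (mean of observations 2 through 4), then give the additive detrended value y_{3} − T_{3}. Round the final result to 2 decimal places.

Trend T_3 = (2121 + 1223 + 3887) / 3 = 7231/3 = 2410.3333
Detrended value: 1223 − 2410.3333 = -1187.33

-1187.33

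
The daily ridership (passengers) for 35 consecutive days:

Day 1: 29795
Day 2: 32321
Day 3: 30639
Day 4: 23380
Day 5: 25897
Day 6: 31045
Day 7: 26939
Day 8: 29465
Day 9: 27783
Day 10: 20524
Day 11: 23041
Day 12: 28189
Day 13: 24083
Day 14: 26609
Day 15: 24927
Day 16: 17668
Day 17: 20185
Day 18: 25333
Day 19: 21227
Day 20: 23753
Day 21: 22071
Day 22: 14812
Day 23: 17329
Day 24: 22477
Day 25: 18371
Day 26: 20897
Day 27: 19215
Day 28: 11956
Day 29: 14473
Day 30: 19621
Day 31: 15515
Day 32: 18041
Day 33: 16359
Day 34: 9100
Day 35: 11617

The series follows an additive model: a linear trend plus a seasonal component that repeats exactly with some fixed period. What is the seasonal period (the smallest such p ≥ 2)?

6

First differences y_{t+1} − y_t: 2526, -1682, -7259, 2517, 5148, -4106, 2526, -1682, -7259, 2517, 5148, -4106, 2526, -1682, …
The difference pattern repeats every 6 terms and not for any smaller step, so p = 6.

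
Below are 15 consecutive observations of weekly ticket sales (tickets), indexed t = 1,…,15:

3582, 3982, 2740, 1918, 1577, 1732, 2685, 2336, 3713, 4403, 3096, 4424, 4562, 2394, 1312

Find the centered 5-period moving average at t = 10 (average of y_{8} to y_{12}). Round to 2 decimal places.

3594.40

Sum of periods 8–12: 2336 + 3713 + 4403 + 3096 + 4424 = 17972
Divide by 5: 17972 / 5 = 3594.40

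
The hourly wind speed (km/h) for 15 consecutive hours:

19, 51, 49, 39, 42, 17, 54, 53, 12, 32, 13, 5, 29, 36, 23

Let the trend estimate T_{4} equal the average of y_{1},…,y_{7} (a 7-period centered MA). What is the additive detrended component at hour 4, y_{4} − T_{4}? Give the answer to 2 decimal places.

0.29

Trend T_4 = (19 + 51 + 49 + 39 + 42 + 17 + 54) / 7 = 271/7 = 38.7143
Detrended value: 39 − 38.7143 = 0.29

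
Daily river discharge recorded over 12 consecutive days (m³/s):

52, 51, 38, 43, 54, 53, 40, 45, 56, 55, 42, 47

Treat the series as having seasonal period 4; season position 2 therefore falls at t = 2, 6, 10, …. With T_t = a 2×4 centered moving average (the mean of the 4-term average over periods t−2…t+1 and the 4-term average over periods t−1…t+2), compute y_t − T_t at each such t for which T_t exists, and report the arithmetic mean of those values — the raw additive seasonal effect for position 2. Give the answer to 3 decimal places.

5.250

Season position 2 occurs at t = 6, 10 (where T_t is defined).
t=6: T_6 = 47.75000; y_6 − T_6 = 53 − 47.75000 = 5.25000
t=10: T_10 = 49.75000; y_10 − T_10 = 55 − 49.75000 = 5.25000
Mean deviation: (5.25000 + 5.25000) / 2 = 5.250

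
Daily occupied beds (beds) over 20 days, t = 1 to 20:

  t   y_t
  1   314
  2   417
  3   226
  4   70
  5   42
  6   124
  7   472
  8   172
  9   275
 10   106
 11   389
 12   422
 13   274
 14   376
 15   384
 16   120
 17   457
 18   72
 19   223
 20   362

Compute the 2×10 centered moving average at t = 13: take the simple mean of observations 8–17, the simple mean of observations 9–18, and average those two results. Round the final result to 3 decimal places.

292.500

Sum over 8–17: 172 + 275 + 106 + 389 + 422 + 274 + 376 + 384 + 120 + 457 = 2975
Sum over 9–18: 275 + 106 + 389 + 422 + 274 + 376 + 384 + 120 + 457 + 72 = 2875
CMA at t=13 = (2975 + 2875) / (2·10) = 5850 / 20 = 292.500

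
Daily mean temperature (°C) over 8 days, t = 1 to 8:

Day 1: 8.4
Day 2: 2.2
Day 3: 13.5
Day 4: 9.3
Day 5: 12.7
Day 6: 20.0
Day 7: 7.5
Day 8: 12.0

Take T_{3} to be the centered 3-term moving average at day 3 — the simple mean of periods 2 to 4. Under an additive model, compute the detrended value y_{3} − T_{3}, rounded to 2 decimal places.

5.17

Trend T_3 = (2.2 + 13.5 + 9.3) / 3 = 25.0/3 = 8.3333
Detrended value: 13.5 − 8.3333 = 5.17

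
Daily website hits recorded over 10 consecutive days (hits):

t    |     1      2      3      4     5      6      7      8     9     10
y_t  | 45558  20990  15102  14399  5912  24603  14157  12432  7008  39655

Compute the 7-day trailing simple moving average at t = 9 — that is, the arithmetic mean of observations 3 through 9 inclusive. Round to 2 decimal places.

13373.29

Sum of periods 3–9: 15102 + 14399 + 5912 + 24603 + 14157 + 12432 + 7008 = 93613
Divide by 7: 93613 / 7 = 13373.29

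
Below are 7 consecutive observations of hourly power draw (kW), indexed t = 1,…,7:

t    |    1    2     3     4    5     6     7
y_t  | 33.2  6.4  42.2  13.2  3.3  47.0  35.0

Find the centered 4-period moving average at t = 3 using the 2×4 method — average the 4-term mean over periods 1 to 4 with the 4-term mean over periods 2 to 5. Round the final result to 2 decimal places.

Sum over 1–4: 33.2 + 6.4 + 42.2 + 13.2 = 95.0
Sum over 2–5: 6.4 + 42.2 + 13.2 + 3.3 = 65.1
CMA at t=3 = (95.0 + 65.1) / (2·4) = 160.1 / 8 = 20.01

20.01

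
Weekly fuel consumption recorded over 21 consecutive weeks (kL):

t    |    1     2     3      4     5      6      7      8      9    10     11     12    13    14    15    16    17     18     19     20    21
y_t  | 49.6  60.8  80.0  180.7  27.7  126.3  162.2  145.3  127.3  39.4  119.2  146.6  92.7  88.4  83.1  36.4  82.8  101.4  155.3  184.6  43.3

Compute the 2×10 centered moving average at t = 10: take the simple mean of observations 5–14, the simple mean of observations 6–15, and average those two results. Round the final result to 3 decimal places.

Sum over 5–14: 27.7 + 126.3 + 162.2 + 145.3 + 127.3 + 39.4 + 119.2 + 146.6 + 92.7 + 88.4 = 1075.1
Sum over 6–15: 126.3 + 162.2 + 145.3 + 127.3 + 39.4 + 119.2 + 146.6 + 92.7 + 88.4 + 83.1 = 1130.5
CMA at t=10 = (1075.1 + 1130.5) / (2·10) = 2205.6 / 20 = 110.280

110.280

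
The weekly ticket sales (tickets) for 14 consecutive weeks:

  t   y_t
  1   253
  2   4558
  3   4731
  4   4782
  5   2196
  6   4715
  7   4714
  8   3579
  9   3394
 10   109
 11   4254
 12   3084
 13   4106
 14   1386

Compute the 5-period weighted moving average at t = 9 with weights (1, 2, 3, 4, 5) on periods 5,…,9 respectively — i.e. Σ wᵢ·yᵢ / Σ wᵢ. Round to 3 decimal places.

Weighted sum: 1·2196 + 2·4715 + 3·4714 + 4·3579 + 5·3394 = 2196 + 9430 + 14142 + 14316 + 16970 = 57054
Weight total: 1 + 2 + 3 + 4 + 5 = 15
WMA = 57054 / 15 = 3803.600

3803.600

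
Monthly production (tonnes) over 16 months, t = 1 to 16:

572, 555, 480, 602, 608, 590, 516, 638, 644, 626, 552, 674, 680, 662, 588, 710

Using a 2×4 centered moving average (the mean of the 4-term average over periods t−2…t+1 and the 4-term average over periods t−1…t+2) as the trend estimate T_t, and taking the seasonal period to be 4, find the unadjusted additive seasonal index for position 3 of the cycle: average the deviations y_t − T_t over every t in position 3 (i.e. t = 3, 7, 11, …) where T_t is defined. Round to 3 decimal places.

Season position 3 occurs at t = 3, 7, 11 (where T_t is defined).
t=3: T_3 = 556.75000; y_3 − T_3 = 480 − 556.75000 = -76.75000
t=7: T_7 = 592.50000; y_7 − T_7 = 516 − 592.50000 = -76.50000
t=11: T_11 = 628.50000; y_11 − T_11 = 552 − 628.50000 = -76.50000
Mean deviation: (-76.75000 + -76.50000 + -76.50000) / 3 = -76.583

-76.583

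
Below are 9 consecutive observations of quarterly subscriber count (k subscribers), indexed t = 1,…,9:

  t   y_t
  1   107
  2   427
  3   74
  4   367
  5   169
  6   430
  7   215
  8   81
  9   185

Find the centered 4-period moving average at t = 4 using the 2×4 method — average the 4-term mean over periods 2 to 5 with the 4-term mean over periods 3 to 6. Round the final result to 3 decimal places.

Sum over 2–5: 427 + 74 + 367 + 169 = 1037
Sum over 3–6: 74 + 367 + 169 + 430 = 1040
CMA at t=4 = (1037 + 1040) / (2·4) = 2077 / 8 = 259.625

259.625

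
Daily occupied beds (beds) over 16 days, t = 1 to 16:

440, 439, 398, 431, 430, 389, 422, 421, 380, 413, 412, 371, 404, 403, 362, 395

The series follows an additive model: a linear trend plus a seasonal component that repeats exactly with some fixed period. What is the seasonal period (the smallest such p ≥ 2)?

3

First differences y_{t+1} − y_t: -1, -41, 33, -1, -41, 33, -1, -41, …
The difference pattern repeats every 3 terms and not for any smaller step, so p = 3.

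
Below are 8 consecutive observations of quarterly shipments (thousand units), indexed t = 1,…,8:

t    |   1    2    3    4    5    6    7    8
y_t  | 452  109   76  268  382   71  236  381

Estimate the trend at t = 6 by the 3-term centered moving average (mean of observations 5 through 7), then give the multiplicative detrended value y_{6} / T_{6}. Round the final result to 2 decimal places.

0.31

Trend T_6 = (382 + 71 + 236) / 3 = 689/3 = 229.6667
Ratio to trend: 71 / 229.6667 = 0.31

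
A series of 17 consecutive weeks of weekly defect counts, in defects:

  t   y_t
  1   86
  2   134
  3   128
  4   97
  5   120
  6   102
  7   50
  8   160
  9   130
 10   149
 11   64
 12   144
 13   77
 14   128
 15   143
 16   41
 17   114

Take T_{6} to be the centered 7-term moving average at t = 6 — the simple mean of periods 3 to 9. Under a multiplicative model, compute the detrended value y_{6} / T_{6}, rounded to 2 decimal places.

Trend T_6 = (128 + 97 + 120 + 102 + 50 + 160 + 130) / 7 = 787/7 = 112.4286
Ratio to trend: 102 / 112.4286 = 0.91

0.91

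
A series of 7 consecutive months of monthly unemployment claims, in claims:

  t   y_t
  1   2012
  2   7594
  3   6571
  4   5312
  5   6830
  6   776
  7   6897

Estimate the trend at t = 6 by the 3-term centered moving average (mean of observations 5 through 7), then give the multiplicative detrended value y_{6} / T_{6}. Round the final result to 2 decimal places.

Trend T_6 = (6830 + 776 + 6897) / 3 = 14503/3 = 4834.3333
Ratio to trend: 776 / 4834.3333 = 0.16

0.16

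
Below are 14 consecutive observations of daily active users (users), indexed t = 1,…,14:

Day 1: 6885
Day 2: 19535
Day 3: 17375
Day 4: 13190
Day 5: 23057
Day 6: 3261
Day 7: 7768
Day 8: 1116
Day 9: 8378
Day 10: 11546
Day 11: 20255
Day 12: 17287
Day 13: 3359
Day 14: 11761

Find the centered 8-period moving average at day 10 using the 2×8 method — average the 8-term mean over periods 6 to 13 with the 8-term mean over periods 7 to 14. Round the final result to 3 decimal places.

Sum over 6–13: 3261 + 7768 + 1116 + 8378 + 11546 + 20255 + 17287 + 3359 = 72970
Sum over 7–14: 7768 + 1116 + 8378 + 11546 + 20255 + 17287 + 3359 + 11761 = 81470
CMA at t=10 = (72970 + 81470) / (2·8) = 154440 / 16 = 9652.500

9652.500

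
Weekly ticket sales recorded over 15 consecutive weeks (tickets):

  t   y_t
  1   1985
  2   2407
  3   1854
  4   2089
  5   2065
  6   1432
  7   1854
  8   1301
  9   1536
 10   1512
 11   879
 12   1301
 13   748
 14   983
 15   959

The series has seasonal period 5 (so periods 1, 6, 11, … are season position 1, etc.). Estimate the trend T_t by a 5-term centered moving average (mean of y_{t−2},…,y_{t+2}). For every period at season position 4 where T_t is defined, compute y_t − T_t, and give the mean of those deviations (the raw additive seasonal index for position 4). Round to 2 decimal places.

119.60

Season position 4 occurs at t = 4, 9 (where T_t is defined).
t=4: T_4 = 1969.4000; y_4 − T_4 = 2089 − 1969.4000 = 119.6000
t=9: T_9 = 1416.4000; y_9 − T_9 = 1536 − 1416.4000 = 119.6000
Mean deviation: (119.6000 + 119.6000) / 2 = 119.60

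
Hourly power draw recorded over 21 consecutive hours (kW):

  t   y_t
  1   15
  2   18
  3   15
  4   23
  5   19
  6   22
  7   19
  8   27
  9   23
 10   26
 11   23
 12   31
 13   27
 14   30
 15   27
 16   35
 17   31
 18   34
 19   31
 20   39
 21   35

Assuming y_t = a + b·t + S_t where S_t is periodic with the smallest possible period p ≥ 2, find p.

4

First differences y_{t+1} − y_t: 3, -3, 8, -4, 3, -3, 8, -4, 3, -3, …
The difference pattern repeats every 4 terms and not for any smaller step, so p = 4.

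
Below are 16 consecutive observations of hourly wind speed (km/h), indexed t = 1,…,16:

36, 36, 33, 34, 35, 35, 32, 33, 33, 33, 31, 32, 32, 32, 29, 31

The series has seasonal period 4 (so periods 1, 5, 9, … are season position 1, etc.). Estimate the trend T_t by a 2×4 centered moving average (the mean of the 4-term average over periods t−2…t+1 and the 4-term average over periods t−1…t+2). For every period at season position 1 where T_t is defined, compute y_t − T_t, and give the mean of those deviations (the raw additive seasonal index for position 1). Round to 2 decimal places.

0.58

Season position 1 occurs at t = 5, 9, 13 (where T_t is defined).
t=5: T_5 = 34.1250; y_5 − T_5 = 35 − 34.1250 = 0.8750
t=9: T_9 = 32.6250; y_9 − T_9 = 33 − 32.6250 = 0.3750
t=13: T_13 = 31.5000; y_13 − T_13 = 32 − 31.5000 = 0.5000
Mean deviation: (0.8750 + 0.3750 + 0.5000) / 3 = 0.58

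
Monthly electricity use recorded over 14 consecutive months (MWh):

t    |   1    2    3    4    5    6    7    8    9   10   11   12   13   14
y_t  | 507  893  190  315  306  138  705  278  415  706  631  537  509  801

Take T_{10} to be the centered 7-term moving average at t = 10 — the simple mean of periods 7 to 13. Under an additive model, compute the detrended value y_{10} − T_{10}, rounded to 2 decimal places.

165.86

Trend T_10 = (705 + 278 + 415 + 706 + 631 + 537 + 509) / 7 = 3781/7 = 540.1429
Detrended value: 706 − 540.1429 = 165.86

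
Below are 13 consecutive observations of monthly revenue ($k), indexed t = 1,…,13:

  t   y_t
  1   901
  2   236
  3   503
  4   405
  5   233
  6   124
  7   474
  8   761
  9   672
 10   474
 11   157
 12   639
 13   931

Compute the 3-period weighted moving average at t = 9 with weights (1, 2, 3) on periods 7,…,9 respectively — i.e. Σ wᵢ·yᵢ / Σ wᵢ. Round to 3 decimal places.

Weighted sum: 1·474 + 2·761 + 3·672 = 474 + 1522 + 2016 = 4012
Weight total: 1 + 2 + 3 = 6
WMA = 4012 / 6 = 668.667

668.667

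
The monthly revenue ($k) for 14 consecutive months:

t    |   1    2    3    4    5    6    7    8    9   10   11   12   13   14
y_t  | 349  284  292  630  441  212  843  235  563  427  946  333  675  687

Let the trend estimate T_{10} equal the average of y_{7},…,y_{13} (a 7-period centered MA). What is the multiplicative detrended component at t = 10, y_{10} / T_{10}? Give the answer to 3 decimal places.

0.743

Trend T_10 = (843 + 235 + 563 + 427 + 946 + 333 + 675) / 7 = 4022/7 = 574.57143
Ratio to trend: 427 / 574.57143 = 0.743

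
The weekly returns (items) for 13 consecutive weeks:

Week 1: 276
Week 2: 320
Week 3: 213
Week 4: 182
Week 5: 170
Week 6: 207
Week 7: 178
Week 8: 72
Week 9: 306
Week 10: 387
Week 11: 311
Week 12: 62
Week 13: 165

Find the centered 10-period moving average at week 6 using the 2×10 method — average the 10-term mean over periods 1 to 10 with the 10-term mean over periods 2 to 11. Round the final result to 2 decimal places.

232.85

Sum over 1–10: 276 + 320 + 213 + 182 + 170 + 207 + 178 + 72 + 306 + 387 = 2311
Sum over 2–11: 320 + 213 + 182 + 170 + 207 + 178 + 72 + 306 + 387 + 311 = 2346
CMA at t=6 = (2311 + 2346) / (2·10) = 4657 / 20 = 232.85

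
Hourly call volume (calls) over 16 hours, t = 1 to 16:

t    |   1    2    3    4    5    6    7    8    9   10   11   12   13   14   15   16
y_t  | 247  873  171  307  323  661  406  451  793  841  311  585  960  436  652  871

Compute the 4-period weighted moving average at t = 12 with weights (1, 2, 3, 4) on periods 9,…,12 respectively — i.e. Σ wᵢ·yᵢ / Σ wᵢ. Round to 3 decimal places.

Weighted sum: 1·793 + 2·841 + 3·311 + 4·585 = 793 + 1682 + 933 + 2340 = 5748
Weight total: 1 + 2 + 3 + 4 = 10
WMA = 5748 / 10 = 574.800

574.800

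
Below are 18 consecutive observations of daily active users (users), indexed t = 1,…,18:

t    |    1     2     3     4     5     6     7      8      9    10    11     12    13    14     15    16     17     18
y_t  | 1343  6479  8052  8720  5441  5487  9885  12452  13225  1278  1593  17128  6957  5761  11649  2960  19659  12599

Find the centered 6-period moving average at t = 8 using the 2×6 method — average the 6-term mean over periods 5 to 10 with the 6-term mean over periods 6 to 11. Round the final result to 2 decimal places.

7640.67

Sum over 5–10: 5441 + 5487 + 9885 + 12452 + 13225 + 1278 = 47768
Sum over 6–11: 5487 + 9885 + 12452 + 13225 + 1278 + 1593 = 43920
CMA at t=8 = (47768 + 43920) / (2·6) = 91688 / 12 = 7640.67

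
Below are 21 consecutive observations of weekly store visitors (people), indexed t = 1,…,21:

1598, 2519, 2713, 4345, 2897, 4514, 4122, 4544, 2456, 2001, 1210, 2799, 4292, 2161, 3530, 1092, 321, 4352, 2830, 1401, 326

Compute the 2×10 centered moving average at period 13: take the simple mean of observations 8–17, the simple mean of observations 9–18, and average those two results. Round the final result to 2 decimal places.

Sum over 8–17: 4544 + 2456 + 2001 + 1210 + 2799 + 4292 + 2161 + 3530 + 1092 + 321 = 24406
Sum over 9–18: 2456 + 2001 + 1210 + 2799 + 4292 + 2161 + 3530 + 1092 + 321 + 4352 = 24214
CMA at t=13 = (24406 + 24214) / (2·10) = 48620 / 20 = 2431.00

2431.00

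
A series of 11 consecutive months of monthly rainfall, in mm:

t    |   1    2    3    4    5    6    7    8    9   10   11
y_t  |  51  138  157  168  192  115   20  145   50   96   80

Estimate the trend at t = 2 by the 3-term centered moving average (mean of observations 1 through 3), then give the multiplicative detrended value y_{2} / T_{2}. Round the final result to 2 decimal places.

Trend T_2 = (51 + 138 + 157) / 3 = 346/3 = 115.3333
Ratio to trend: 138 / 115.3333 = 1.20

1.20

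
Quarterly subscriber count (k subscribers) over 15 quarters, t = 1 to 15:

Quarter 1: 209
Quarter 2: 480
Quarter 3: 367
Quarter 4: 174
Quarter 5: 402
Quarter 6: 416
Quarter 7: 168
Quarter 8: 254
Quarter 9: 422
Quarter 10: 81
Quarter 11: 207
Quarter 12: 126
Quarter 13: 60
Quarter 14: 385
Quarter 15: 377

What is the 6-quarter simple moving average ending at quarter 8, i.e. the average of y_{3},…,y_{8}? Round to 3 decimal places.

296.833

Sum of periods 3–8: 367 + 174 + 402 + 416 + 168 + 254 = 1781
Divide by 6: 1781 / 6 = 296.833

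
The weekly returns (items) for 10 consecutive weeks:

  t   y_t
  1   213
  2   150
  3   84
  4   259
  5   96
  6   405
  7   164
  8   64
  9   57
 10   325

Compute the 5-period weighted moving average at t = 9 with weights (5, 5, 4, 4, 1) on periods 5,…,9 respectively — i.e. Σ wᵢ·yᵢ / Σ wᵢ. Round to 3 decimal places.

182.842

Weighted sum: 5·96 + 5·405 + 4·164 + 4·64 + 1·57 = 480 + 2025 + 656 + 256 + 57 = 3474
Weight total: 5 + 5 + 4 + 4 + 1 = 19
WMA = 3474 / 19 = 182.842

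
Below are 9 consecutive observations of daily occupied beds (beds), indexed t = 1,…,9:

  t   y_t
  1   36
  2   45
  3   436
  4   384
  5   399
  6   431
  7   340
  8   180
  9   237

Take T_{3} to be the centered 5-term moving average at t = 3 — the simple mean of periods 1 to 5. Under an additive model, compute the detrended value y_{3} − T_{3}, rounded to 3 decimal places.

176.000

Trend T_3 = (36 + 45 + 436 + 384 + 399) / 5 = 1300/5 = 260.00000
Detrended value: 436 − 260.00000 = 176.000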